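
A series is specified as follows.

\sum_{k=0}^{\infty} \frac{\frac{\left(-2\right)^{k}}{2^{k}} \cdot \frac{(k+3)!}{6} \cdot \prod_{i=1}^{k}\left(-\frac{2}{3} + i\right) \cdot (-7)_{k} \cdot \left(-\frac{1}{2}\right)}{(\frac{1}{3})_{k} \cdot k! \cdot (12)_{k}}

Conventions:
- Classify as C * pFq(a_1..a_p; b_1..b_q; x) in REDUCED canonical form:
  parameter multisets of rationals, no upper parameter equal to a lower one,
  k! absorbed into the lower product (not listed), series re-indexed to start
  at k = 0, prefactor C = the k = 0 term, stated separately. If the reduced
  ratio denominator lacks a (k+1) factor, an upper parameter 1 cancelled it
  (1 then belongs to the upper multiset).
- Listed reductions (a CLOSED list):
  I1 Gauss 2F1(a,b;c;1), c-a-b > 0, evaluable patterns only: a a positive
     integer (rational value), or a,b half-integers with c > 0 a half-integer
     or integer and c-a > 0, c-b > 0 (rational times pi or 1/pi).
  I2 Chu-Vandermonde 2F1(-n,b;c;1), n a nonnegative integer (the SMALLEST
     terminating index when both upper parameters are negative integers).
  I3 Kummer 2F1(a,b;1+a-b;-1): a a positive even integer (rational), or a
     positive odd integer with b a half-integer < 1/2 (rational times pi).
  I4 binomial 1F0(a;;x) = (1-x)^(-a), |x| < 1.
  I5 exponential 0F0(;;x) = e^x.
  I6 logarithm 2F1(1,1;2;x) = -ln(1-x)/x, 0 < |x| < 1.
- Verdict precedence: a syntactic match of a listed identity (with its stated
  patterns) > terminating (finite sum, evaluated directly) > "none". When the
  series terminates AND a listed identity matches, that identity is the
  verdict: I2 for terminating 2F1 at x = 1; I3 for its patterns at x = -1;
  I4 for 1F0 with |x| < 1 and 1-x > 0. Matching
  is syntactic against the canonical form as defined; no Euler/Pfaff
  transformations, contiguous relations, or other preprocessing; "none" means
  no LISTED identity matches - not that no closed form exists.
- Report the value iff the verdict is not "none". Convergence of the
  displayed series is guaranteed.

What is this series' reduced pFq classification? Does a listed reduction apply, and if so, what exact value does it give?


Reduced: x = -1, 2F1, upper = {-7, 4}, lower = {12}, C = -\frac{1}{2}. Verdict at x = -1: Kummer (I3) matches (x = -1; c = 12 equals 1+a-b for upper {-7, 4}: listed pattern). Its exact value is -\frac{55}{12}.

Key observation: x = -1 and the factorial ratio (prefactor -1/2) (k+a-1)!/(a-1)! is a rising factorial (a)_k.
Term ratio: r(k) = -1 * (k-7) (k+4) / [(k+12) (k+1)] - rational in k. x = -1; t_0 = -\frac{1}{2}; negate the roots.


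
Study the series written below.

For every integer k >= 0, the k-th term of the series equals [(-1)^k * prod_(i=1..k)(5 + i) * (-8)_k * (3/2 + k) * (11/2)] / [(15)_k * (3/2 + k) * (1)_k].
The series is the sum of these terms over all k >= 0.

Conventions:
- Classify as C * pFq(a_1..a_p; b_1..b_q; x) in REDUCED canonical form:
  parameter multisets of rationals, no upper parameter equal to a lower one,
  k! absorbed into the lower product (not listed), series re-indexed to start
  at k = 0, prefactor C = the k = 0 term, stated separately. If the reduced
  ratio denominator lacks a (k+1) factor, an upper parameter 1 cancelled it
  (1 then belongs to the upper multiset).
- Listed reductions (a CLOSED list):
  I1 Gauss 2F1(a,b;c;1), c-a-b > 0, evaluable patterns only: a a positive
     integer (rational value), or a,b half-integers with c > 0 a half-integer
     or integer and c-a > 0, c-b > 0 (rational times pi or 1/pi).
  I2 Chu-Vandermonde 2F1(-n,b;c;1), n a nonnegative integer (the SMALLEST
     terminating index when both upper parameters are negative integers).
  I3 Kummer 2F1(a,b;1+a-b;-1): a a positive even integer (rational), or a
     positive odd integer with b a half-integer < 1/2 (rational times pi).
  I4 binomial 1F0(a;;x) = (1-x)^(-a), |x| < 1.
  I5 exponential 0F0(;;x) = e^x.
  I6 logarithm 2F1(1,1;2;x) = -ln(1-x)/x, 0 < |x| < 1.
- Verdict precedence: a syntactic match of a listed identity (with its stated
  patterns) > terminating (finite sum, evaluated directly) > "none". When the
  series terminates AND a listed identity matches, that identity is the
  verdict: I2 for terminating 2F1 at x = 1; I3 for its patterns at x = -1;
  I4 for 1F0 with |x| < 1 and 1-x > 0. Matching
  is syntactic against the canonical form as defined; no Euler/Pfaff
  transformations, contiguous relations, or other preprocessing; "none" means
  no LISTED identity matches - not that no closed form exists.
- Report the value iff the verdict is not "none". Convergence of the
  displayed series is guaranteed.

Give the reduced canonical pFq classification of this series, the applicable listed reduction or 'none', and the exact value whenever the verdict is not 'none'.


x = -1 here; the reduced form reads 2F1, upper {-8, 6}, lower {15}, C = 11/2. Verdict: the Kummer evaluation I3 matches (x = -1; c = 15 equals 1+a-b for upper {-8, 6}: listed pattern). Value: 1001/10.

The tell: t_0 being 11/2, (1)_k (prefactor 11/2) is k! itself.
Consecutive-term ratio: r(k) = (-1) * (k-8) (k+6) / [(k+15) (k+1)] - rational in k. x = (-1); t_0 = 11/2; negate the roots.


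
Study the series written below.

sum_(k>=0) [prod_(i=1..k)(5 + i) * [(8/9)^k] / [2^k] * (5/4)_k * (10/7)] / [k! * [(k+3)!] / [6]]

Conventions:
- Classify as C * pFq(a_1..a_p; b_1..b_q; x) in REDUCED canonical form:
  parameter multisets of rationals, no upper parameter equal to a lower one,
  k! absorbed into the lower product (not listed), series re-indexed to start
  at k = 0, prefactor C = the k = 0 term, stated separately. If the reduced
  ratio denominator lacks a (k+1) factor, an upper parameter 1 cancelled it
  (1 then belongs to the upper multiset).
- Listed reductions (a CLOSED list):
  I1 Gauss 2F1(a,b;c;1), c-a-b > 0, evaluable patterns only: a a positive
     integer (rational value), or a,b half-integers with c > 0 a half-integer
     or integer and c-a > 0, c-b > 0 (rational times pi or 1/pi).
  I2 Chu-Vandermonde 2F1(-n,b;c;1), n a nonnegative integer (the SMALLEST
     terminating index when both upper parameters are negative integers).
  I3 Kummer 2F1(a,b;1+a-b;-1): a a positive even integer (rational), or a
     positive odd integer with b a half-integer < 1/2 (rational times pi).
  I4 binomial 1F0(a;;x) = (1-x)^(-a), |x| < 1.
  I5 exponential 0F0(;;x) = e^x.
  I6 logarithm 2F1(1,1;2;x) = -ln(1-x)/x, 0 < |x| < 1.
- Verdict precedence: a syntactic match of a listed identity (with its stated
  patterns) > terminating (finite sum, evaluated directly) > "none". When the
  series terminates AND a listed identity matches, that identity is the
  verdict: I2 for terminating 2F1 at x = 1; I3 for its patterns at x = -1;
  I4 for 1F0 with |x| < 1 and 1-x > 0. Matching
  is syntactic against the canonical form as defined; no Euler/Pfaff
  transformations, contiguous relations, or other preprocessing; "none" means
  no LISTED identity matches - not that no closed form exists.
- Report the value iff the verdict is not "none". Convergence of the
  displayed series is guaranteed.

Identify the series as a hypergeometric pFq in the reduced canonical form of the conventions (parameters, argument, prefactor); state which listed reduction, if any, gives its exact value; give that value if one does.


Classification (C = 10/7): 2F1 with upper {5/4, 6}, lower {4}, argument x = 4/9. Verdict: none here - no I1-I6 shape fits x = 4/9 with lower {4}.

Key step: from the first term 10/7: the two k-th powers (C = 10/7, x = 4/9) combine into one argument.
Term ratio: r(k) = (4/9) * (k+5/4) (k+6) / [(k+4) (k+1)] - rational; roots negated = parameters, x = (4/9), C = 10/7.


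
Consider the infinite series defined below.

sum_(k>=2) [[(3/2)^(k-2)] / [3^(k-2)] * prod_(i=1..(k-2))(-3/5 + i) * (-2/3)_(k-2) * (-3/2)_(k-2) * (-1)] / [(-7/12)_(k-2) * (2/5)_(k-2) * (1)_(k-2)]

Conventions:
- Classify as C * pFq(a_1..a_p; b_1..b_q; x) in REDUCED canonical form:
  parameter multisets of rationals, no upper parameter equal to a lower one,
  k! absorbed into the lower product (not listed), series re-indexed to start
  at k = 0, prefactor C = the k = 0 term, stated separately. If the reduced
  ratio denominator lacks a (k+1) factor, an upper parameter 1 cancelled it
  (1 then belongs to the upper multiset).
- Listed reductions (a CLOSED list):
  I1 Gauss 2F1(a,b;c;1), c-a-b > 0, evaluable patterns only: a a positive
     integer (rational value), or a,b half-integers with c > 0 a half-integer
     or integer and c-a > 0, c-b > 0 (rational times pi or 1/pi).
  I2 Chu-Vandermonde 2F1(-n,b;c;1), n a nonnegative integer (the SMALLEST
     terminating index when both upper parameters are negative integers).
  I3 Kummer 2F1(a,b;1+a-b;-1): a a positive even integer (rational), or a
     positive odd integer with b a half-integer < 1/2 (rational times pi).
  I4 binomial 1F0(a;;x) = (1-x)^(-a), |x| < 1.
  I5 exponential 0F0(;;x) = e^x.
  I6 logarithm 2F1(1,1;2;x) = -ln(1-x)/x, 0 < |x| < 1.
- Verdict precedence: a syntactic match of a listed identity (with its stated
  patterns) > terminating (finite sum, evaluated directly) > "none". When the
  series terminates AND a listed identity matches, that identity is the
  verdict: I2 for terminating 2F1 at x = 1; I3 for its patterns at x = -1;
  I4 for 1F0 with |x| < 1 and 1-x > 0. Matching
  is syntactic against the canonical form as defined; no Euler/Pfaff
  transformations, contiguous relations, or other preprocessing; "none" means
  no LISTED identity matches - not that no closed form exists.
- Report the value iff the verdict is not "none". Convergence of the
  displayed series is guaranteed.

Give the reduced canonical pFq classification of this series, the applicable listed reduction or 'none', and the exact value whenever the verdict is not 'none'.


The series (x = 1/2) is 2F1: upper {-3/2, -2/3}, lower {-7/12}, prefactor -1. Verdict: none. A 2F1 with upper {-3/2, -2/3} fits none of I1-I6 at x = 1/2; the sum runs forever.

The tell: x = (1/2) and the running product (C = -1) telescopes to a rising factorial.
Adjacent-term ratio: r(k) = (1/2) * (k-3/2) (k-2/3) / [(k-7/12) (k+1)] - rational; roots negated = parameters, x = (1/2), C = -1.


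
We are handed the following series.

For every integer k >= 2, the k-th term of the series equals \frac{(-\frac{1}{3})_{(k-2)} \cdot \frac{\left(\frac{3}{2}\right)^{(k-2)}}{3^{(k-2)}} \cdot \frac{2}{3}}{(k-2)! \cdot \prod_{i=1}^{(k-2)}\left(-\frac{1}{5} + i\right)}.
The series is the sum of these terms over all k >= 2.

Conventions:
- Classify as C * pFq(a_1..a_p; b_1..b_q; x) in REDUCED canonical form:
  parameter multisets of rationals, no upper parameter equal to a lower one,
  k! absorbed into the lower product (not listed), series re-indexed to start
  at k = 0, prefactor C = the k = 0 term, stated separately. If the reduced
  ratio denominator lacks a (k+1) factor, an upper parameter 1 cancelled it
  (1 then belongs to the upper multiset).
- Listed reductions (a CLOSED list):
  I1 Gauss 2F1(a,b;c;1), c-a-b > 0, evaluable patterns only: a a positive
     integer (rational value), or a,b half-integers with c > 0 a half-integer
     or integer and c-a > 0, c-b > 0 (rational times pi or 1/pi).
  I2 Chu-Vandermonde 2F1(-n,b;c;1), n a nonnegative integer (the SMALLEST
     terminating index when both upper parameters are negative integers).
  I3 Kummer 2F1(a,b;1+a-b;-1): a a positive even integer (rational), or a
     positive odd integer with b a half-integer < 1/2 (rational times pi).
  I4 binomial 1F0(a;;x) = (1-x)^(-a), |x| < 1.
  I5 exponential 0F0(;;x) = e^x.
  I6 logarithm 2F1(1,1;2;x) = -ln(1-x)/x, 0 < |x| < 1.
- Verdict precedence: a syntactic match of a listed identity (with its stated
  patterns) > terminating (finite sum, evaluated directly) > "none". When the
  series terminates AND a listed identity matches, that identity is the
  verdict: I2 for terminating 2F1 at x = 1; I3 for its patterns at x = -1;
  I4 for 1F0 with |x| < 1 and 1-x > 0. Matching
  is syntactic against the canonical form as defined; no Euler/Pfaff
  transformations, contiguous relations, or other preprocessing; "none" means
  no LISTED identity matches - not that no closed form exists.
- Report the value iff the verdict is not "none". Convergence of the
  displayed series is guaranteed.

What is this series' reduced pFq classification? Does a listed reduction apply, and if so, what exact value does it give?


With C = \frac{2}{3}: the canonical form is 1F1(-\frac{1}{3}; \frac{4}{5}; \frac{1}{2}). Verdict: no listed reduction: x = \frac{1}{2} and upper {-\frac{1}{3}} fail every I1-I6 pattern.

First insight: t_0 = \frac{2}{3} here, and the lower running product (C = 2/3, x = 1/2) is a rising factorial.
Consecutive-term ratio: r(k) = \frac{1}{2} * (k-\frac{1}{3}) / [(k+\frac{4}{5}) (k+1)] - poly over poly, x = \frac{1}{2} from leading terms; C = \frac{2}{3} at k = 0.


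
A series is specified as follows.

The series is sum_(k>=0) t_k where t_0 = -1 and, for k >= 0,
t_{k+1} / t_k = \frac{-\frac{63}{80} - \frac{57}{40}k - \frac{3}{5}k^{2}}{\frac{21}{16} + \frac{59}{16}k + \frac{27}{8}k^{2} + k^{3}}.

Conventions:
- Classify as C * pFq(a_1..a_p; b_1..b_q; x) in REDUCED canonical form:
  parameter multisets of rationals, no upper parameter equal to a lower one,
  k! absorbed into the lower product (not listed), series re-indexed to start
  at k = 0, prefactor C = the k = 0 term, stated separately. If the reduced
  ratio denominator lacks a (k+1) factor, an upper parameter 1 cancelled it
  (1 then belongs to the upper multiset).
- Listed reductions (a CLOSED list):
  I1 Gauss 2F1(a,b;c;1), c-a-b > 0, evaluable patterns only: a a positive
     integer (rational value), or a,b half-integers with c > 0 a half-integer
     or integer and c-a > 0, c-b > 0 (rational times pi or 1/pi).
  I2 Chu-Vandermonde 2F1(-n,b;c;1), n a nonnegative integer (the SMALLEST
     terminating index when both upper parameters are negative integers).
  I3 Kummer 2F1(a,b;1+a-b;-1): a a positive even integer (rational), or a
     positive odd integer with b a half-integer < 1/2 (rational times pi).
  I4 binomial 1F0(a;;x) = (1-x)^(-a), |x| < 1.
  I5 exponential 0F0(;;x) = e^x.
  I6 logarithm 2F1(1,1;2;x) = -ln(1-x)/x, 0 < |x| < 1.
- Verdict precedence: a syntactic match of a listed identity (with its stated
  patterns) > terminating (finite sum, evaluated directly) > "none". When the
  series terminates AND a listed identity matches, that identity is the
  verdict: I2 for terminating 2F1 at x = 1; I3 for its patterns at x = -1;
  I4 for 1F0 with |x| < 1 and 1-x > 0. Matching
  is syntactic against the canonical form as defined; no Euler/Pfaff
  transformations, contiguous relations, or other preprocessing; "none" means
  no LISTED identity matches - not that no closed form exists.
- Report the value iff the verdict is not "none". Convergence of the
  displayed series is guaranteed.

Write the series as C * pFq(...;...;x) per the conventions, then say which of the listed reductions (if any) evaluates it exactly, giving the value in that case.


First insight: with t_0 = -1, the parameter 7/8 appears in both the upper and lower lists and cancels (alongside the other common factor).
Ratio: r(k) = -\frac{3}{5} * 1 / [(k+1)] - poly over poly, x = -\frac{3}{5} from leading terms; C = -1 at k = 0.

Prefactor -1, argument -\frac{3}{5}: 0F0 with upper {-} over lower {-}. Verdict: exponential (I5) applies (the 0F0 exponential series at x = -\frac{3}{5}). Sum: \left(-1\right) \cdot e^{-\frac{3}{5}}.


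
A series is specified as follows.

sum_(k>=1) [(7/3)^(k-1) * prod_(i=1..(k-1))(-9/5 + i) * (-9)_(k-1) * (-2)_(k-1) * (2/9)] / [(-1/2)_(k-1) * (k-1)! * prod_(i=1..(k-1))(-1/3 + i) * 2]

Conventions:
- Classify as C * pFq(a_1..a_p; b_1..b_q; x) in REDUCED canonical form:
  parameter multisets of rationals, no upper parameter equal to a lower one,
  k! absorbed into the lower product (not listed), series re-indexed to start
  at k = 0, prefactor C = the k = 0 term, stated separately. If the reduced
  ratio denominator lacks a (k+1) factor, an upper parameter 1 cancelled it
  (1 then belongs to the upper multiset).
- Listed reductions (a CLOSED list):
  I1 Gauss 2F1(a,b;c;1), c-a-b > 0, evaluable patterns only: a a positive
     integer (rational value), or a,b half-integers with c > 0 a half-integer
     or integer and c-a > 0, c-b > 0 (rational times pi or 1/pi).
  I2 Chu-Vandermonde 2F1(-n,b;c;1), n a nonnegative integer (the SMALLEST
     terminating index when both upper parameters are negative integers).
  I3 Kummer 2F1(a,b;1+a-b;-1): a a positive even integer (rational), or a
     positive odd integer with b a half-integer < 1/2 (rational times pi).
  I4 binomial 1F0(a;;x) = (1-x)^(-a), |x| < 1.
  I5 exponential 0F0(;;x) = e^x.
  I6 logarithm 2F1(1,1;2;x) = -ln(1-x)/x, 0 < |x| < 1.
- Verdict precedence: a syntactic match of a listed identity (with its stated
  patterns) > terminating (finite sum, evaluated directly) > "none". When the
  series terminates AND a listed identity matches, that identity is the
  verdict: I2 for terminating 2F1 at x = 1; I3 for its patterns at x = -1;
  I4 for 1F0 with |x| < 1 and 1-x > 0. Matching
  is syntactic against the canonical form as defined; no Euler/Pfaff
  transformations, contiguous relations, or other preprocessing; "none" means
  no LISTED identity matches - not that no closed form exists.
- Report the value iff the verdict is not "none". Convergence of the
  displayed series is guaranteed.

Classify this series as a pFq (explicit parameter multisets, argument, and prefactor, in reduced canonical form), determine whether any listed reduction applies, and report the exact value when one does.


Canonical form: C = 1/9 times 3F2 with upper {-9, -2, -4/5}, lower {-1/2, 2/3}, x = 7/3. Verdict: terminating - upper parameter -2 makes this a finite sum (last index 2), evaluated exactly. Exact value: 40949/1125.

The tell: t_0 being 1/9, the running product (C = 1/9) telescopes to a rising factorial.
Consecutive-term ratio: r(k) = (7/3) * (k-9) (k-2) (k-4/5) / [(k-1/2) (k+2/3) (k+1)] - rational in k. x = (7/3); t_0 = 1/9; negate the roots.


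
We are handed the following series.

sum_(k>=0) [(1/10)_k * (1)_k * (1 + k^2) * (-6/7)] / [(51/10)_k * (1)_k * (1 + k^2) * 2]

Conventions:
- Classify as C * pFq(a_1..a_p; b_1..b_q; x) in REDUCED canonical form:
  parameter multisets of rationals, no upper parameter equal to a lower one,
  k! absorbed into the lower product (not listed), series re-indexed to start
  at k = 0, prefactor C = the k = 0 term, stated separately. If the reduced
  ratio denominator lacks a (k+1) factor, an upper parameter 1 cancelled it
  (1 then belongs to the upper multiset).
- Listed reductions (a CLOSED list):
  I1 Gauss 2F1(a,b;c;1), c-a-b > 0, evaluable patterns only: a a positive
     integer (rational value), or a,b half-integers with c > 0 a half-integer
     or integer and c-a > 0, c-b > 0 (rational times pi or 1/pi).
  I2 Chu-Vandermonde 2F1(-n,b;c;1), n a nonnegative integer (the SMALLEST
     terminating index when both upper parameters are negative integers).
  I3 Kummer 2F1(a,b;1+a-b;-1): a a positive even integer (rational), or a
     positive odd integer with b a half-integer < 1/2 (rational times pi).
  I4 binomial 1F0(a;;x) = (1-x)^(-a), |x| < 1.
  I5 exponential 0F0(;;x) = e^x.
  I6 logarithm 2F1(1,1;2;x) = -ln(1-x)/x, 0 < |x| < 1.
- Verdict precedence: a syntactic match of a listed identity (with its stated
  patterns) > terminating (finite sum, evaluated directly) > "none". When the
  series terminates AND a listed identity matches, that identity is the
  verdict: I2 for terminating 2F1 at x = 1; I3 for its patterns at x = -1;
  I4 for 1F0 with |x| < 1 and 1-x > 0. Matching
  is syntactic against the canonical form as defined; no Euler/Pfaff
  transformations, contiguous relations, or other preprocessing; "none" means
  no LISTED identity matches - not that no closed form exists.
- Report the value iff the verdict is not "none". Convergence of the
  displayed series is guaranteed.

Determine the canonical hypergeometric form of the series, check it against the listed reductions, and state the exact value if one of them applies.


This is -3/7 * 2F1(1/10, 1; 51/10; 1) in reduced canonical form. Verdict at x = 1: Gauss's theorem (I1) matches (x = 1: the Gamma ratio telescopes since c-a-b = 4 > 0 and a = 1 in Z>0). Its exact value is -123/280.

First insight: t_0 being -3/7, the factor k^2 + 1 cancels (top and bottom), leaving C = -3/7.
Adjacent-term ratio: r(k) = 1 * (k+1/10) (k+1) / [(k+51/10) (k+1)] ; factor over Q: parameters, x = 1, and C = -3/7.


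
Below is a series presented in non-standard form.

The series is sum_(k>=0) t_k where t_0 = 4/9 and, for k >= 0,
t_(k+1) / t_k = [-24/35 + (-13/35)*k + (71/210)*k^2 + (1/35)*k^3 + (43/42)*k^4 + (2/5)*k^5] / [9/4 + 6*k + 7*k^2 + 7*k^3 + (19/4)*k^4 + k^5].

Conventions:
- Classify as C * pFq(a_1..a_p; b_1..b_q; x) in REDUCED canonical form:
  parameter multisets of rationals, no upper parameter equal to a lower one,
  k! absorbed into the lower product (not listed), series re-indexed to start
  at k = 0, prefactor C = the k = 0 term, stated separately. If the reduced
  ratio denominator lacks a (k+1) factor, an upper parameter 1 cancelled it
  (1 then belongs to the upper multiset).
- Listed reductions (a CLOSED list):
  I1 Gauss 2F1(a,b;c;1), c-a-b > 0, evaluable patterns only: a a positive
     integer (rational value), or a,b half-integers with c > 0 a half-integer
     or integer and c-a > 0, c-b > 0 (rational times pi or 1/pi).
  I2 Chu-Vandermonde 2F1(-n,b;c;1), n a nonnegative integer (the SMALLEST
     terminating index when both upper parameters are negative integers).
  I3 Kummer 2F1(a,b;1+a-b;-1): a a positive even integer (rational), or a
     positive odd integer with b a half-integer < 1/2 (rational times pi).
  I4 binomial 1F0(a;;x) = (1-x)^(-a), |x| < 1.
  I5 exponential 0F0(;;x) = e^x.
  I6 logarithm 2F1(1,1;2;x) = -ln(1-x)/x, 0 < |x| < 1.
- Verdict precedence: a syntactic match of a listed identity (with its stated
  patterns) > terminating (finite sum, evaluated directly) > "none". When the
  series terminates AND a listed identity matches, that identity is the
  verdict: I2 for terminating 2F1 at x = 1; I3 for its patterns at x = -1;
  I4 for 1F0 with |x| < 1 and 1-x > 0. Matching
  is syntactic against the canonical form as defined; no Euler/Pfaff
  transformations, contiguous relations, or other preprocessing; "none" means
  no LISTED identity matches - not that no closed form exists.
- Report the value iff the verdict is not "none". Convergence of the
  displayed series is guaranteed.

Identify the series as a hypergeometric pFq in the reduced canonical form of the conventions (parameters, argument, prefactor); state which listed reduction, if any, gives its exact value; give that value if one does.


Canonical form: C = 4/9 times 2F1 with upper {-6/7, 8/3}, lower {3}, x = 2/5. Verdict: none. No listed pattern accepts 2F1(-6/7, 8/3; 3; 2/5).

The tell: t_0 being 4/9, factor the ratio over Q (C = 4/9, x = 2/5): negated roots = parameters.
Ratio: r(k) = (2/5) * (k-6/7) (k+8/3) / [(k+3) (k+1)] - rational; roots negated = parameters, x = (2/5), C = 4/9.


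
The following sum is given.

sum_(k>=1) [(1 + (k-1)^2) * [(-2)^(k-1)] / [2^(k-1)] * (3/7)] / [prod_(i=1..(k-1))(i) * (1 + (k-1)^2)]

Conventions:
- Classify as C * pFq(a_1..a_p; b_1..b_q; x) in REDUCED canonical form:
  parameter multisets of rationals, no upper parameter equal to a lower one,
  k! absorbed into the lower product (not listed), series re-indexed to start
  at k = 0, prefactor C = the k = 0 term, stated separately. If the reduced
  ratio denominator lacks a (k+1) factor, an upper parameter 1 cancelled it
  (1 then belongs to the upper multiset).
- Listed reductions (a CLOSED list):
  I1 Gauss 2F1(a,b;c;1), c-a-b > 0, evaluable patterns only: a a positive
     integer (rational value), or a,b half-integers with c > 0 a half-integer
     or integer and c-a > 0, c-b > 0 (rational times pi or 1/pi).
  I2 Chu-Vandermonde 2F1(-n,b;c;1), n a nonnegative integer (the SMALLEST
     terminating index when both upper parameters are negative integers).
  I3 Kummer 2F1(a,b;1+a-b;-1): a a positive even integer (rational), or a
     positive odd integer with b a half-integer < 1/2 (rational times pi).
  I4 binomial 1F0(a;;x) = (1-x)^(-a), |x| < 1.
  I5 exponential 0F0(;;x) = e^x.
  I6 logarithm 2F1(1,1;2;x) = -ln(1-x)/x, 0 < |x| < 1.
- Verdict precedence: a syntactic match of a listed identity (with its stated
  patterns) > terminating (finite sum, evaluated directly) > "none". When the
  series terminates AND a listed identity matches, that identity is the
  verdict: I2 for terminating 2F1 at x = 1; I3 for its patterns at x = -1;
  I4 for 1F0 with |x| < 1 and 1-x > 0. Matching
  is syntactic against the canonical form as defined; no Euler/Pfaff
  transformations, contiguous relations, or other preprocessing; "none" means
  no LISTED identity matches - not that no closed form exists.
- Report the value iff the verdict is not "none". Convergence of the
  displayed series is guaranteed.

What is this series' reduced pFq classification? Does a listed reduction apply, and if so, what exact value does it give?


Classification (C = 3/7): 0F0 with upper {-}, lower {-}, argument x = -1. Verdict: this is the I5 exponential reduction (the 0F0 exponential series at x = -1). Sum: (3/7) * e^(-1).

Key observation: t_0 = 3/7 here, and the two k-th powers (C = 3/7) combine into one argument.
Adjacent-term ratio: r(k) = (-1) * 1 / [(k+1)] - poly over poly, x = (-1) from leading terms; C = 3/7 at k = 0.


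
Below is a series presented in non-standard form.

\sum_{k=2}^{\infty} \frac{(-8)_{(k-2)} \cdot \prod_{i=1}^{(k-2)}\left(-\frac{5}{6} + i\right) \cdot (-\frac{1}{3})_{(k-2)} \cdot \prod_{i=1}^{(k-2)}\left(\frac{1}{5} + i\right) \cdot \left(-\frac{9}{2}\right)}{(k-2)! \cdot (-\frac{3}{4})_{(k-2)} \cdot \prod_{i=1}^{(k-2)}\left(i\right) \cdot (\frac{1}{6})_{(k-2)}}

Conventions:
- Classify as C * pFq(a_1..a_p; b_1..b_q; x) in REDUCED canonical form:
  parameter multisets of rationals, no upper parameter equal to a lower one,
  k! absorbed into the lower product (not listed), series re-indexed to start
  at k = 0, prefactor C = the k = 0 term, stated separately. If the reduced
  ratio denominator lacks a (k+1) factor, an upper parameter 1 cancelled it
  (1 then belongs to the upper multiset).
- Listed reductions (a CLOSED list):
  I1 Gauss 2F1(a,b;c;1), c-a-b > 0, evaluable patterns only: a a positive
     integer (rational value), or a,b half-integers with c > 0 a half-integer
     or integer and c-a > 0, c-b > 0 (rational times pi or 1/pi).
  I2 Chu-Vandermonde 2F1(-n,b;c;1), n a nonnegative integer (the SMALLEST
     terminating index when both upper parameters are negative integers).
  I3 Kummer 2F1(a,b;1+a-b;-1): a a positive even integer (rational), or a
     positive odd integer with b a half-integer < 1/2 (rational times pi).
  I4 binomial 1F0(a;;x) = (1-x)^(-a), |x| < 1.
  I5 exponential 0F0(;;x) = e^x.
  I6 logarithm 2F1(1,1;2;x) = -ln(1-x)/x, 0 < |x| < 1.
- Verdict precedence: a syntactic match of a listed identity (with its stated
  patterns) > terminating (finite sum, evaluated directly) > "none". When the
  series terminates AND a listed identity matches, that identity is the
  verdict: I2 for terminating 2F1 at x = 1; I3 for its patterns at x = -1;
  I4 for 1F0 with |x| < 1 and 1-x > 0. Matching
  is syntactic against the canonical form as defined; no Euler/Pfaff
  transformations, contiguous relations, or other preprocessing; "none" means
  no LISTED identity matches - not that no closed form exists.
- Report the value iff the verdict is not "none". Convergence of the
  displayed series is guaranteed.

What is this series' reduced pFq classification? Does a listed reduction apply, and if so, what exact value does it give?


This is -\frac{9}{2} * 3F2(-8, -\frac{1}{3}, \frac{6}{5}; -\frac{3}{4}, 1; 1) in reduced canonical form. Verdict: terminating - the sum ends at index 8 because -8 is a negative integer; exact evaluation follows. Hence: -\frac{27207047094577}{2178457031250}.

First insight: t_0 = -\frac{9}{2} here, and the running product (prefactor -9/2) telescopes to a rising factorial.
Term ratio: r(k) = 1 * (k-8) (k-\frac{1}{3}) (k+\frac{6}{5}) / [(k-\frac{3}{4}) (k+1) (k+1)] ; factor over Q: parameters, x = 1, and C = -\frac{9}{2}.


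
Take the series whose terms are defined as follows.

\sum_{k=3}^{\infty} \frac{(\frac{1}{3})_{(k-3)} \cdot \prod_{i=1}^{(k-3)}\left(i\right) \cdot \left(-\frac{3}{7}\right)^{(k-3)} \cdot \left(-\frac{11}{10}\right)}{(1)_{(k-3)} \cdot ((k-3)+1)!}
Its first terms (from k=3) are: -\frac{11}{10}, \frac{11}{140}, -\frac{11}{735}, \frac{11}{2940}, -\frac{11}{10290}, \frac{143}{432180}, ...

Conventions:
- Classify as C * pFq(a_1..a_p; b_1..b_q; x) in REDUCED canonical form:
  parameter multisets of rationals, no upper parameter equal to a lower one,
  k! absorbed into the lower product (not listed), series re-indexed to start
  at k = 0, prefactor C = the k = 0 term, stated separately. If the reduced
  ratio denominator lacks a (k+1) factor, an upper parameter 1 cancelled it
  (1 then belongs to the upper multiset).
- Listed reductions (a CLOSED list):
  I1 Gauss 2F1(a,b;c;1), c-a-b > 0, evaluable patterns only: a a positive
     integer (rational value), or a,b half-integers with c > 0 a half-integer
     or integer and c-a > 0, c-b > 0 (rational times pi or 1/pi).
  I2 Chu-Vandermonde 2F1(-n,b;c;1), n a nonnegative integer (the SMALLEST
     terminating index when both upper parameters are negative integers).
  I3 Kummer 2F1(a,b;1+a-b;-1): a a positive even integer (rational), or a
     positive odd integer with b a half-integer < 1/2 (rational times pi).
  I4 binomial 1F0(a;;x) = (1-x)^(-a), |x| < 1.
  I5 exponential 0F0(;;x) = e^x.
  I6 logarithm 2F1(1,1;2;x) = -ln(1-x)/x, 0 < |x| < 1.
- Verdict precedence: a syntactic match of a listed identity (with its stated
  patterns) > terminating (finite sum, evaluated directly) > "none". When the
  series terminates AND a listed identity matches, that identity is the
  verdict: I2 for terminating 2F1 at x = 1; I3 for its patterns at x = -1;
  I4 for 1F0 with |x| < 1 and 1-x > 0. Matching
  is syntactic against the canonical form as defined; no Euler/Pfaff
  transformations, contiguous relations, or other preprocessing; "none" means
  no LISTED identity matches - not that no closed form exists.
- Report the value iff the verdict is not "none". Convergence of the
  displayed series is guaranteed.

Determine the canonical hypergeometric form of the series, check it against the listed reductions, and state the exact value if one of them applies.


With C = -\frac{11}{10}: the canonical form is 2F1(\frac{1}{3}, 1; 2; -\frac{3}{7}). Verdict: none. No listed pattern accepts 2F1(\frac{1}{3}, 1; 2; -\frac{3}{7}).

Structural cue: from the first term -\frac{11}{10}: the running product (C = -11/10, x = -3/7) telescopes to a rising factorial.
Adjacent-term ratio: r(k) = -\frac{3}{7} * (k+\frac{1}{3}) (k+1) / [(k+2) (k+1)] - rational in k, leading ratio -\frac{3}{7}; with t_0 = -\frac{11}{10}, classification follows.


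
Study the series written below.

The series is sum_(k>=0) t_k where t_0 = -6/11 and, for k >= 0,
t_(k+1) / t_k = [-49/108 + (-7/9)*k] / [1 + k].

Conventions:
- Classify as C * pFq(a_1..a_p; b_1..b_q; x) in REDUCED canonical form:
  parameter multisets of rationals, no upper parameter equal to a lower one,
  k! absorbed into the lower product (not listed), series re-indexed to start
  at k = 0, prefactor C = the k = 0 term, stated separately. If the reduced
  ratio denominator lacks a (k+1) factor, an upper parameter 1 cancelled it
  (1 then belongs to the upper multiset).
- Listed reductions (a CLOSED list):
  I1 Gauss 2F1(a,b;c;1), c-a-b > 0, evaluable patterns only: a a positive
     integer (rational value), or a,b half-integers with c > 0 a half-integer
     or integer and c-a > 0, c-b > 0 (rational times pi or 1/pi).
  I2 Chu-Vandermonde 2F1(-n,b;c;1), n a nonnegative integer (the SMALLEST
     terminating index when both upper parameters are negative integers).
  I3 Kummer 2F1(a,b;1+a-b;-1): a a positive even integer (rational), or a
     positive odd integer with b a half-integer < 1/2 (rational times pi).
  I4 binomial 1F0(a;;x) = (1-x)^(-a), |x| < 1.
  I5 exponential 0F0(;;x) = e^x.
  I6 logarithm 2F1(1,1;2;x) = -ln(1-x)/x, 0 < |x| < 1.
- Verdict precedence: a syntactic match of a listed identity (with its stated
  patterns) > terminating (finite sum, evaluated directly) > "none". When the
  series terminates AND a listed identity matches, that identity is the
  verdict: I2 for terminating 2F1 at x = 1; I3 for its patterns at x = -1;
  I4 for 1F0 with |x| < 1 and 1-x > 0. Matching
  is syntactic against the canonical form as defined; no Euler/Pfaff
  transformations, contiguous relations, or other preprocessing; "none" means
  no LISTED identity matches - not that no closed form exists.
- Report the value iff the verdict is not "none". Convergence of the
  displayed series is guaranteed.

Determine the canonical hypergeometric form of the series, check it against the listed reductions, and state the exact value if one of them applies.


Classification (C = -6/11): 1F0 with upper {7/12}, lower {-}, argument x = -7/9. Verdict (x = -7/9): the binomial series (I4) applies (the 1F0 binomial series: exponent -7/12, x = -7/9). Value: (-6/11) * (16/9)^(-7/12).

Key observation: from the first term -6/11: factor the ratio over Q (C = -6/11): negated roots = parameters.
Step ratio: r(k) = (-7/9) * (k+7/12) / [(k+1)] - poly over poly, x = (-7/9) from leading terms; C = -6/11 at k = 0.


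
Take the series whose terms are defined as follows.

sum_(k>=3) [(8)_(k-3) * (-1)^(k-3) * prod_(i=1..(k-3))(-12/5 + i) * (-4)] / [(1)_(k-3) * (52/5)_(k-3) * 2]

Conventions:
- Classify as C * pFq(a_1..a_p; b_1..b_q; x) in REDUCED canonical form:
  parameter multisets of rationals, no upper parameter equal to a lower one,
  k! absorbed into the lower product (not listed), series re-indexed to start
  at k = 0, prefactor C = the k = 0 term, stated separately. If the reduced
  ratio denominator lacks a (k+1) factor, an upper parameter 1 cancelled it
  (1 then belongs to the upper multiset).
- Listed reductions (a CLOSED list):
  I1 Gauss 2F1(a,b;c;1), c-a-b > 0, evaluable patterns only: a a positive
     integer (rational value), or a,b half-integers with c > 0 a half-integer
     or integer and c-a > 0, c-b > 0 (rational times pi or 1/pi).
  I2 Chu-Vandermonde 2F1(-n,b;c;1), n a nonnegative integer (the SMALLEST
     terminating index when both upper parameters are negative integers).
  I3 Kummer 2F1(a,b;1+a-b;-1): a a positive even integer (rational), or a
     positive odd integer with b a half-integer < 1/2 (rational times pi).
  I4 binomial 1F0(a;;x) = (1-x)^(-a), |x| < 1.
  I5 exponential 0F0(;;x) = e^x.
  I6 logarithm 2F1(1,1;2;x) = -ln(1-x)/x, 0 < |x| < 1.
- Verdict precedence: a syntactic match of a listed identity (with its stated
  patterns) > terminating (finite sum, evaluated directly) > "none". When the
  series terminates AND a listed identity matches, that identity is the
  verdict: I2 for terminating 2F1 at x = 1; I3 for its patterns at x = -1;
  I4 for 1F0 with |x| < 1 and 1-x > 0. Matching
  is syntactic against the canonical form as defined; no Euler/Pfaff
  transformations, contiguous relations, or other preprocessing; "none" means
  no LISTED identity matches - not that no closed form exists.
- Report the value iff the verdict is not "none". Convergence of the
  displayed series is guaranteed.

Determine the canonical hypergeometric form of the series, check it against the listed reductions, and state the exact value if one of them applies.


Key observation: x = (-1) and the running product (C = -2) telescopes to a rising factorial.
Step ratio: r(k) = (-1) * (k-7/5) (k+8) / [(k+52/5) (k+1)] ; factor over Q: parameters, x = (-1), and C = -2.

Reduced: x = -1, 2F1, upper = {-7/5, 8}, lower = {52/5}, C = -2. Verdict: Kummer's theorem (I3) fires (x = -1; c = 52/5 equals 1+a-b for upper {-7/5, 8}: listed pattern). Its exact value is -13912/3125.


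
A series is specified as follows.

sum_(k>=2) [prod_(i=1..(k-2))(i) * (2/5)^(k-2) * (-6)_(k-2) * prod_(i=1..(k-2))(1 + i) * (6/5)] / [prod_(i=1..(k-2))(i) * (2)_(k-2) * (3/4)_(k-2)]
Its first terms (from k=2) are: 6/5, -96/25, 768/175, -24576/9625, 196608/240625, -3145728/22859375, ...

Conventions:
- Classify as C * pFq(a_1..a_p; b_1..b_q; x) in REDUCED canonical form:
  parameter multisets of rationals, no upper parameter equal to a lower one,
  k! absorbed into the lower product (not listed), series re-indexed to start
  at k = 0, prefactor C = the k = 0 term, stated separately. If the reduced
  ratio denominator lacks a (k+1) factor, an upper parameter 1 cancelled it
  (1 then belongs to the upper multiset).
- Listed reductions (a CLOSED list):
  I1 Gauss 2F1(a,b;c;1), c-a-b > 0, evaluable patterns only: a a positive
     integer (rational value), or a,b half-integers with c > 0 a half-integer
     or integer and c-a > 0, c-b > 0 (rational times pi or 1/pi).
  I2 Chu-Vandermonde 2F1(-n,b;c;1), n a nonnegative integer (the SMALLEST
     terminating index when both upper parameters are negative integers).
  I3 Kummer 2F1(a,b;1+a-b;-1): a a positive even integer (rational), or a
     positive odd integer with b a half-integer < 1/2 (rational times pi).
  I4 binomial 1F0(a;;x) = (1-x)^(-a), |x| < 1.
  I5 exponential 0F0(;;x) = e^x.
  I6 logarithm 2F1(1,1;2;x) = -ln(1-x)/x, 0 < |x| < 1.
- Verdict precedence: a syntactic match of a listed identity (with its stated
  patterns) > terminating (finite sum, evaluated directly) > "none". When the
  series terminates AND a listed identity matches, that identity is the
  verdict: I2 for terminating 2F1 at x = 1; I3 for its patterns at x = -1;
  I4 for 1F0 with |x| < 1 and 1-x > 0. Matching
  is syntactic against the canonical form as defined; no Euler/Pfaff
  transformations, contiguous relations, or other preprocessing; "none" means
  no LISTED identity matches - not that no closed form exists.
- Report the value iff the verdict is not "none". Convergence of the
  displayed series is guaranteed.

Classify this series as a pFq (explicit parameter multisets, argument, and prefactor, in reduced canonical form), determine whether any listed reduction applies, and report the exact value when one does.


Canonical form: C = 6/5 times 2F1 with upper {-6, 1}, lower {3/4}, x = 2/5. Verdict: terminating - no listed pattern fits, but -6 in the upper list cuts the series at k = 6; direct evaluation. Value: -304276746/2628828125.

The tell: t_0 = 6/5 here, and the product of the first k integers (prefactor 6/5) is k!.
Adjacent-term ratio: r(k) = (2/5) * (k-6) (k+1) / [(k+3/4) (k+1)] ; factor over Q: parameters, x = (2/5), and C = 6/5.


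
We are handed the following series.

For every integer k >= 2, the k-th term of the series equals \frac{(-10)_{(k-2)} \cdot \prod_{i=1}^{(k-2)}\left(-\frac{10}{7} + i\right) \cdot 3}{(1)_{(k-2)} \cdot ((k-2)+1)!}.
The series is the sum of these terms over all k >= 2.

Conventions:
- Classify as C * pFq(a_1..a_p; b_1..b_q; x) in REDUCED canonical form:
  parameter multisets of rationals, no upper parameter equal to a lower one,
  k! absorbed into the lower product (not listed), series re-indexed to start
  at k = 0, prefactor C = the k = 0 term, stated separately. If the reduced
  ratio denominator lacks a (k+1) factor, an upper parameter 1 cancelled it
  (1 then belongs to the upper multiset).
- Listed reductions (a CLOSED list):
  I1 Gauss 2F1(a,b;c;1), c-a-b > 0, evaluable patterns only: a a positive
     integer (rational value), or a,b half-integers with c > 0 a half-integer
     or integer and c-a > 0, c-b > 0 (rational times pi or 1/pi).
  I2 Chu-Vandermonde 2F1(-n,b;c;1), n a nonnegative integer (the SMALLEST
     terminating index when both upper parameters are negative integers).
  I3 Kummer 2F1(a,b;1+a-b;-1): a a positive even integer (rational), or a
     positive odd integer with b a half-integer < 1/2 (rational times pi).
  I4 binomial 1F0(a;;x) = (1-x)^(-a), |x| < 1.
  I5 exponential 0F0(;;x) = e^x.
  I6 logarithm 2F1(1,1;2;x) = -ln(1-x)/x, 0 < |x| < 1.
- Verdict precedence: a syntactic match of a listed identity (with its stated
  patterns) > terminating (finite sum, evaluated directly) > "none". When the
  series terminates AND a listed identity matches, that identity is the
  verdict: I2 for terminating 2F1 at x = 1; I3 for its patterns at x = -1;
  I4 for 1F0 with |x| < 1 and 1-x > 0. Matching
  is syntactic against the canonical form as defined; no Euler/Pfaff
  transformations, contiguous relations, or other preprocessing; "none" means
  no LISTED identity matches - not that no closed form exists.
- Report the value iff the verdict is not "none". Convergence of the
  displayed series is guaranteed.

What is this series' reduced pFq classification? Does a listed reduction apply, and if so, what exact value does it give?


Prefactor 3, argument 1: 2F1 with upper {-10, -\frac{3}{7}} over lower {2}. Verdict: Vandermonde's identity (I2) matches (terminating 2F1 at x = 1 with n = 10, b = -3/7, c = 2). Exact value: \frac{13455309192}{1977326743}.

Structural cue: with t_0 = 3, the denominator's factorial ratio (C = 3) is a lower Pochhammer.
Consecutive-term ratio: r(k) = 1 * (k-10) (k-\frac{3}{7}) / [(k+2) (k+1)] - rational in k. x = 1; t_0 = 3; negate the roots.
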